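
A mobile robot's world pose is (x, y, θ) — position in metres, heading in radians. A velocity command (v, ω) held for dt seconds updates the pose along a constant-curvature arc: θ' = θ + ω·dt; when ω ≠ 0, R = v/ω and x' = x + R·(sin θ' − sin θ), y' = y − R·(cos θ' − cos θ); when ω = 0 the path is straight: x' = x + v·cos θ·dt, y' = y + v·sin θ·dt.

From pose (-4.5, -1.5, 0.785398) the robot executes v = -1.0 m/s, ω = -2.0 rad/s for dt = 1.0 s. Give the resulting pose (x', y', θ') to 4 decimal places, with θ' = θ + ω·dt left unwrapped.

(-5.3222, -1.3208, -1.2146)

θ' = 0.7854 + -2.0·1.0 = -1.2146
R = v/ω = -1.0/-2.0 = 0.5000
x' = -4.5 + 0.5000·(sin -1.2146 − sin 0.7854) = -5.3222
y' = -1.5 − 0.5000·(cos -1.2146 − cos 0.7854) = -1.3208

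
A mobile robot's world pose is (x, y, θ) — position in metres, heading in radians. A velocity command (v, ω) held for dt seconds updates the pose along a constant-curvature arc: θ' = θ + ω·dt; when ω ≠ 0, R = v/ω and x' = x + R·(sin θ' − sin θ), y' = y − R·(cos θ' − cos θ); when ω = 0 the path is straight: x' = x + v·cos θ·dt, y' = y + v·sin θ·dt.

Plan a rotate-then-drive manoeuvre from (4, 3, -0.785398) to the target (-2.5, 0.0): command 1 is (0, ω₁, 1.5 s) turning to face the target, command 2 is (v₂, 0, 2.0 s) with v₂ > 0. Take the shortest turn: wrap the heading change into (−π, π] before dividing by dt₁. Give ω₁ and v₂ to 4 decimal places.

heading to target = atan2(0−3, -2.5−4) = -2.7092
Δθ = wrap(-2.7092 − -0.7854) = -1.9238; ω₁ = Δθ/dt₁ = -1.2825
distance = √((-2.5−4)² + (0−3)²) = 7.1589; v₂ = distance/dt₂ = 3.5795

ω₁ = -1.2825, v₂ = 3.5795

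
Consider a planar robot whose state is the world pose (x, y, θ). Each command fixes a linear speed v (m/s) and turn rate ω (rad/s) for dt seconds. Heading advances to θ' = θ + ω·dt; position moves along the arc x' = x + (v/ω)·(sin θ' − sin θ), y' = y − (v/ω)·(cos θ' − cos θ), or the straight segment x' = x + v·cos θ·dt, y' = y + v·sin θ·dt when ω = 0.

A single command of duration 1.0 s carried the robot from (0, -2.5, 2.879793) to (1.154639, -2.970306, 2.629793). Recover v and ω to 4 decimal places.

Δθ = 2.629793 − 2.879793 = -0.250000
ω = Δθ/dt = -0.250000/1.0 = -0.2500
R = Δx/(sin θ' − sin θ) = 5.0000
v = R·ω = 5.0000·-0.2500 = -1.2500

v = -1.2500, ω = -0.2500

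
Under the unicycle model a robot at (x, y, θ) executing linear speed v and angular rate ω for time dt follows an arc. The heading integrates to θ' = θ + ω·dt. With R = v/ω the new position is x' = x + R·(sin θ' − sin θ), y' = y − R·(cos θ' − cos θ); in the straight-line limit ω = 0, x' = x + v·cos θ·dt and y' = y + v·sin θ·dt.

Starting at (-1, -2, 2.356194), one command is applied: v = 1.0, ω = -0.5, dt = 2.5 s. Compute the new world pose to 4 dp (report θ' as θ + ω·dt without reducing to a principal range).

(-1.3738, 0.3103, 1.1062)

θ' = 2.3562 + -0.5·2.5 = 1.1062
R = v/ω = 1.0/-0.5 = -2.0000
x' = -1 + -2.0000·(sin 1.1062 − sin 2.3562) = -1.3738
y' = -2 − -2.0000·(cos 1.1062 − cos 2.3562) = 0.3103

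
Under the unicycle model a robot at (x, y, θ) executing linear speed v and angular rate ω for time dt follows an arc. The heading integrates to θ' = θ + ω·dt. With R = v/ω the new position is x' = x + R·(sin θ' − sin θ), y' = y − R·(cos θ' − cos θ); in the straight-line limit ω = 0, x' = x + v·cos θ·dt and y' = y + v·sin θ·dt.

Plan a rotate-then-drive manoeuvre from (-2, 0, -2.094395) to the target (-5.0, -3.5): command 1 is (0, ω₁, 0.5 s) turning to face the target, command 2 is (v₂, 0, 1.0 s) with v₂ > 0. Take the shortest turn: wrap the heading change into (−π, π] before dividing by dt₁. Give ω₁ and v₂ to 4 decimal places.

heading to target = atan2(-3.5−0, -5−-2) = -2.2794
Δθ = wrap(-2.2794 − -2.0944) = -0.1850; ω₁ = Δθ/dt₁ = -0.3701
distance = √((-5−-2)² + (-3.5−0)²) = 4.6098; v₂ = distance/dt₂ = 4.6098

ω₁ = -0.3701, v₂ = 4.6098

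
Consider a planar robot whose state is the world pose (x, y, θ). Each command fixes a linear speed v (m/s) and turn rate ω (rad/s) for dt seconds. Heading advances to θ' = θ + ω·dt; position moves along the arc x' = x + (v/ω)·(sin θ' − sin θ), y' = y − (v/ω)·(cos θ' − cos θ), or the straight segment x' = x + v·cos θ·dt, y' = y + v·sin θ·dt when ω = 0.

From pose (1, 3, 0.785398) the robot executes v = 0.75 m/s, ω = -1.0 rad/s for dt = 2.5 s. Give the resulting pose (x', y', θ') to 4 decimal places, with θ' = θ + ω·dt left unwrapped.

(2.2726, 2.3622, -1.7146)

θ' = 0.7854 + -1.0·2.5 = -1.7146
R = v/ω = 0.75/-1.0 = -0.7500
x' = 1 + -0.7500·(sin -1.7146 − sin 0.7854) = 2.2726
y' = 3 − -0.7500·(cos -1.7146 − cos 0.7854) = 2.3622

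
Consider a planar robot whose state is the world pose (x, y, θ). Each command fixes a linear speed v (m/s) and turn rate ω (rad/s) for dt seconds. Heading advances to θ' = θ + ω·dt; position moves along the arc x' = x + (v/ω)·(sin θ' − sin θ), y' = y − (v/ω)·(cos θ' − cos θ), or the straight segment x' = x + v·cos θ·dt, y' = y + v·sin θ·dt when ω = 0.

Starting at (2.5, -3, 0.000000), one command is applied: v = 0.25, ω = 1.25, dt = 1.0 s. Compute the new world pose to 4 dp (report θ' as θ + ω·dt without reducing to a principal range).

(2.6898, -2.8631, 1.2500)

θ' = 0.0000 + 1.25·1.0 = 1.2500
R = v/ω = 0.25/1.25 = 0.2000
x' = 2.5 + 0.2000·(sin 1.2500 − sin 0.0000) = 2.6898
y' = -3 − 0.2000·(cos 1.2500 − cos 0.0000) = -2.8631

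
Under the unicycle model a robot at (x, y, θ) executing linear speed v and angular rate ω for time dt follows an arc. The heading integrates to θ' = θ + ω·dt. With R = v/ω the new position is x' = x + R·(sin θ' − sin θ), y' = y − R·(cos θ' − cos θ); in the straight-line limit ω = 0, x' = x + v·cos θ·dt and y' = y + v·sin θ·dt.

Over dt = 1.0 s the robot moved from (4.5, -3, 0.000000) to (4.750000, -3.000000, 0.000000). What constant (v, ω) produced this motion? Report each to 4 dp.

Δθ = 0.000000 − 0.000000 = 0.000000
ω = Δθ/dt = 0.000000/1.0 = 0.0000
ω = 0 → v = (Δx·cos θ + Δy·sin θ)/dt = 0.2500

v = 0.2500, ω = 0.0000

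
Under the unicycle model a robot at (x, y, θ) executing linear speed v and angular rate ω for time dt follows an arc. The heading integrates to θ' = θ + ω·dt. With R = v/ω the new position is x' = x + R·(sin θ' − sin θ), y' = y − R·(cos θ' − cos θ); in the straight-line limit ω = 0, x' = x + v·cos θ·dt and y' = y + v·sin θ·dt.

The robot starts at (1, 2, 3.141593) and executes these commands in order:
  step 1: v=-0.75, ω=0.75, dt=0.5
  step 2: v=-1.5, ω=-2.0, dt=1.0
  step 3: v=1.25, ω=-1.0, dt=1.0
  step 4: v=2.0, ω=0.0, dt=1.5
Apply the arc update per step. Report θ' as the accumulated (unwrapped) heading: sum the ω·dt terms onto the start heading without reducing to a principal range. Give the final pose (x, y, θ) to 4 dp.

step 1: θ'=3.5166 (R=-1.0000) → pose (1.3663, 2.0695, 3.5166)
step 2: θ'=1.5166 (R=0.7500) → pose (2.3899, 1.3310, 1.5166)
step 3: θ'=0.5166 (R=-1.2500) → pose (3.0206, 2.3501, 0.5166)
step 4: θ'=0.5166 (straight) → pose (5.6292, 3.8319, 0.5166)

(5.6292, 3.8319, 0.5166)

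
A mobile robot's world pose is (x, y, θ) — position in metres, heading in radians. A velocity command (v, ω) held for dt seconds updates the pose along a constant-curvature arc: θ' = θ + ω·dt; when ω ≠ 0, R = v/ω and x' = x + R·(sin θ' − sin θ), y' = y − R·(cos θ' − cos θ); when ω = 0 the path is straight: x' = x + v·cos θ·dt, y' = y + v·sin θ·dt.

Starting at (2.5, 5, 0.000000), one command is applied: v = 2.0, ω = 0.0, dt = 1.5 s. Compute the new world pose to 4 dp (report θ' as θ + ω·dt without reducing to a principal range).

θ' = 0.0000 + 0.0·1.5 = 0.0000
ω = 0 → straight: x' = 2.5 + 2.0·cos(0.0000)·1.5 = 5.5000
y' = 5 + 2.0·sin(0.0000)·1.5 = 5.0000

(5.5000, 5.0000, 0.0000)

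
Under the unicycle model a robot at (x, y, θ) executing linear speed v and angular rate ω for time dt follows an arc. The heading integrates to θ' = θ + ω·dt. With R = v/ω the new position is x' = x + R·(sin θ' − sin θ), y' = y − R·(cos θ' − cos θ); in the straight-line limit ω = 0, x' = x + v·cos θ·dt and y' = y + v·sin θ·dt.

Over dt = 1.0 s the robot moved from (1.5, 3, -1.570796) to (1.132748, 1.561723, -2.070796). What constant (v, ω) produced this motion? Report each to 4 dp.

Δθ = -2.070796 − -1.570796 = -0.500000
ω = Δθ/dt = -0.500000/1.0 = -0.5000
R = −Δy/(cos θ' − cos θ) = -3.0000
v = R·ω = -3.0000·-0.5000 = 1.5000

v = 1.5000, ω = -0.5000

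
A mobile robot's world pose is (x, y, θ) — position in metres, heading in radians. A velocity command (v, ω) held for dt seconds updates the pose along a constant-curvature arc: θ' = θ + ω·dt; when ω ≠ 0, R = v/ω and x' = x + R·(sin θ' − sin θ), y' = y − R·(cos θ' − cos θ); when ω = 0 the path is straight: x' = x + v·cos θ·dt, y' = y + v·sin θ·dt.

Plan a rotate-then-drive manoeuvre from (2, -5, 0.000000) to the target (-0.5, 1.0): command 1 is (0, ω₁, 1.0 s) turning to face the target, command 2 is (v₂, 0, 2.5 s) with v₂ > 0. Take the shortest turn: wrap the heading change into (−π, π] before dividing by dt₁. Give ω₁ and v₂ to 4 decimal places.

ω₁ = 1.9656, v₂ = 2.6000

heading to target = atan2(1−-5, -0.5−2) = 1.9656
Δθ = wrap(1.9656 − 0.0000) = 1.9656; ω₁ = Δθ/dt₁ = 1.9656
distance = √((-0.5−2)² + (1−-5)²) = 6.5000; v₂ = distance/dt₂ = 2.6000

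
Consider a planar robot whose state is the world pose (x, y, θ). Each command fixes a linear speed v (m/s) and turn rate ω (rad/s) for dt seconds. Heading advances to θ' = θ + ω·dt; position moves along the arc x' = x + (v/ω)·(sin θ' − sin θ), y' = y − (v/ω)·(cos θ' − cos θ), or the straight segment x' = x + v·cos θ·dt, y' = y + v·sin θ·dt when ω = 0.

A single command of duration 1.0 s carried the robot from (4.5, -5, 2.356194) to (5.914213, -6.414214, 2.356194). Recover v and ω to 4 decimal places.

v = -2.0000, ω = 0.0000

Δθ = 2.356194 − 2.356194 = 0.000000
ω = Δθ/dt = 0.000000/1.0 = 0.0000
ω = 0 → v = (Δx·cos θ + Δy·sin θ)/dt = -2.0000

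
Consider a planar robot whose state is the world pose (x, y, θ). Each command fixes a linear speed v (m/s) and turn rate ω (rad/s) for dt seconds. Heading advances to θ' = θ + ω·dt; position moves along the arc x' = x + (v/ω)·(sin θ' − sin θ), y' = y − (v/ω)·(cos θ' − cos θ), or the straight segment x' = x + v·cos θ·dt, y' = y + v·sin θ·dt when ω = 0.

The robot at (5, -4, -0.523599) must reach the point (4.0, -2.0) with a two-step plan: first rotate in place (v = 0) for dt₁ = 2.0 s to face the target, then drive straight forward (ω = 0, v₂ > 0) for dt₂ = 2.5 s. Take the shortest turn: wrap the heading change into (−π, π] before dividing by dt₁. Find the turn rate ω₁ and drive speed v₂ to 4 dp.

heading to target = atan2(-2−-4, 4−5) = 2.0344
Δθ = wrap(2.0344 − -0.5236) = 2.5580; ω₁ = Δθ/dt₁ = 1.2790
distance = √((4−5)² + (-2−-4)²) = 2.2361; v₂ = distance/dt₂ = 0.8944

ω₁ = 1.2790, v₂ = 0.8944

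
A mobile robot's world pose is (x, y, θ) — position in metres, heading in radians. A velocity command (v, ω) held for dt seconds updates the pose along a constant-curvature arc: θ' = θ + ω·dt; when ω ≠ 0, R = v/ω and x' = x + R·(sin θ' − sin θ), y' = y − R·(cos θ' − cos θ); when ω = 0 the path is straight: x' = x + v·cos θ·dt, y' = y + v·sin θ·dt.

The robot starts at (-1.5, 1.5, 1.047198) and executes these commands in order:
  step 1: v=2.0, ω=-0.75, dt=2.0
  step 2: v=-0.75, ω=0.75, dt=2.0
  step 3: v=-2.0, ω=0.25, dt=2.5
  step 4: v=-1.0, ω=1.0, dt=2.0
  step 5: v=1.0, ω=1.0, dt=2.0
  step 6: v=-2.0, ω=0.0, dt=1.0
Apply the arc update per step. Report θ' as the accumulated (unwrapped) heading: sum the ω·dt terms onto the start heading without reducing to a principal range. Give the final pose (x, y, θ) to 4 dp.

(-0.5630, -3.9399, 5.6722)

step 1: θ'=-0.4528 (R=-2.6667) → pose (1.9760, 2.5646, -0.4528)
step 2: θ'=1.0472 (R=-1.0000) → pose (0.6725, 2.1654, 1.0472)
step 3: θ'=1.6722 (R=-8.0000) → pose (-0.3582, -2.6444, 1.6722)
step 4: θ'=3.6722 (R=-1.0000) → pose (1.1427, -3.4057, 3.6722)
step 5: θ'=5.6722 (R=1.0000) → pose (1.0751, -5.0873, 5.6722)
step 6: θ'=5.6722 (straight) → pose (-0.5630, -3.9399, 5.6722)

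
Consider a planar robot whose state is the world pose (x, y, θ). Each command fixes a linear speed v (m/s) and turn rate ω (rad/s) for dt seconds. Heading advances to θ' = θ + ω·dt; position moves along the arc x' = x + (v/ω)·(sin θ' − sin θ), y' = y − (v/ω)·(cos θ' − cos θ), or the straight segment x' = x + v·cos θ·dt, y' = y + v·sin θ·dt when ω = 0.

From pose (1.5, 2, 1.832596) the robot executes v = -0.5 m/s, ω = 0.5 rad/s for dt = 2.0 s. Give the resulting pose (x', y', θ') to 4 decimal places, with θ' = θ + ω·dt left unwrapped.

θ' = 1.8326 + 0.5·2.0 = 2.8326
R = v/ω = -0.5/0.5 = -1.0000
x' = 1.5 + -1.0000·(sin 2.8326 − sin 1.8326) = 2.1618
y' = 2 − -1.0000·(cos 2.8326 − cos 1.8326) = 1.3062

(2.1618, 1.3062, 2.8326)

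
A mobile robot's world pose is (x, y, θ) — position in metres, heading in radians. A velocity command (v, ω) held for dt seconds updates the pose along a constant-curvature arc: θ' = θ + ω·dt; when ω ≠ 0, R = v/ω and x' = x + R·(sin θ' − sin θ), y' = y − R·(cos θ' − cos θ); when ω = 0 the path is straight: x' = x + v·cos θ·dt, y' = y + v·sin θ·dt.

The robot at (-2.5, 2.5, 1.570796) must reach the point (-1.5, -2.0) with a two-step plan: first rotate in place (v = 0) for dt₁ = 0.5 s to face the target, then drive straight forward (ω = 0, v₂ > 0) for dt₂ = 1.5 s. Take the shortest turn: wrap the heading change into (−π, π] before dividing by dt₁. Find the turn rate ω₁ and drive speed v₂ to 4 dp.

ω₁ = -5.8458, v₂ = 3.0732

heading to target = atan2(-2−2.5, -1.5−-2.5) = -1.3521
Δθ = wrap(-1.3521 − 1.5708) = -2.9229; ω₁ = Δθ/dt₁ = -5.8458
distance = √((-1.5−-2.5)² + (-2−2.5)²) = 4.6098; v₂ = distance/dt₂ = 3.0732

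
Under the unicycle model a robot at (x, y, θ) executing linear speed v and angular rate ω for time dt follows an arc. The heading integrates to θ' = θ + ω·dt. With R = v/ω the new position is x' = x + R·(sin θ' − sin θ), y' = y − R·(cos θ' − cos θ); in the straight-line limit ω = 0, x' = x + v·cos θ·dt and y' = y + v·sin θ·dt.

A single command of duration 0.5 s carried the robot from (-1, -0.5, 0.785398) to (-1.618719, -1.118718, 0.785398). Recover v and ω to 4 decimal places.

v = -1.7500, ω = 0.0000

Δθ = 0.785398 − 0.785398 = 0.000000
ω = Δθ/dt = 0.000000/0.5 = 0.0000
ω = 0 → v = (Δx·cos θ + Δy·sin θ)/dt = -1.7500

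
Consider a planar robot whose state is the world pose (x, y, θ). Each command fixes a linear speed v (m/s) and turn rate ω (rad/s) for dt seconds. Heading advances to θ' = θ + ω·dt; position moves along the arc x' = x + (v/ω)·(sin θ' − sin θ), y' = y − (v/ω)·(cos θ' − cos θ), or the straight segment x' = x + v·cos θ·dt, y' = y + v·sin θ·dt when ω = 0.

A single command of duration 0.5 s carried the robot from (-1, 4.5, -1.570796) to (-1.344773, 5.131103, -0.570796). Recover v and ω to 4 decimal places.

Δθ = -0.570796 − -1.570796 = 1.000000
ω = Δθ/dt = 1.000000/0.5 = 2.0000
R = −Δy/(cos θ' − cos θ) = -0.7500
v = R·ω = -0.7500·2.0000 = -1.5000

v = -1.5000, ω = 2.0000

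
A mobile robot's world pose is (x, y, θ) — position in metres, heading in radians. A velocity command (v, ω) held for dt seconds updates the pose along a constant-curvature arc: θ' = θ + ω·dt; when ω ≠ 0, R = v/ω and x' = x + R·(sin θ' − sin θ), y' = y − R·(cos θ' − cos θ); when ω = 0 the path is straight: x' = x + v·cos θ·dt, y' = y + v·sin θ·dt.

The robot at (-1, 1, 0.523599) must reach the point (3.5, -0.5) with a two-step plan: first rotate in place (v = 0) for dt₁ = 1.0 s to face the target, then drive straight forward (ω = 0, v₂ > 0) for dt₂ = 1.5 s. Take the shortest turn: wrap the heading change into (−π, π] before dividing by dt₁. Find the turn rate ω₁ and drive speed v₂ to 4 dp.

heading to target = atan2(-0.5−1, 3.5−-1) = -0.3218
Δθ = wrap(-0.3218 − 0.5236) = -0.8453; ω₁ = Δθ/dt₁ = -0.8453
distance = √((3.5−-1)² + (-0.5−1)²) = 4.7434; v₂ = distance/dt₂ = 3.1623

ω₁ = -0.8453, v₂ = 3.1623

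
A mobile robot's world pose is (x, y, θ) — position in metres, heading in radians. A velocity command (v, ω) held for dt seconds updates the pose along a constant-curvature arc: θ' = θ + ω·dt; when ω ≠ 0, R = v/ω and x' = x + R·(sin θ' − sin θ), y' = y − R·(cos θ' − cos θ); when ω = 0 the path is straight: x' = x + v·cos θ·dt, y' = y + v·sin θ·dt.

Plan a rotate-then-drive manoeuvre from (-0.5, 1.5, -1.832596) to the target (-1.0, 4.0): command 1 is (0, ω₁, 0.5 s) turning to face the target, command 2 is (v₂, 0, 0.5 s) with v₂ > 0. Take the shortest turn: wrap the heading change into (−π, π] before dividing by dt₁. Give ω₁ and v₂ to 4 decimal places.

ω₁ = -5.3648, v₂ = 5.0990

heading to target = atan2(4−1.5, -1−-0.5) = 1.7682
Δθ = wrap(1.7682 − -1.8326) = -2.6824; ω₁ = Δθ/dt₁ = -5.3648
distance = √((-1−-0.5)² + (4−1.5)²) = 2.5495; v₂ = distance/dt₂ = 5.0990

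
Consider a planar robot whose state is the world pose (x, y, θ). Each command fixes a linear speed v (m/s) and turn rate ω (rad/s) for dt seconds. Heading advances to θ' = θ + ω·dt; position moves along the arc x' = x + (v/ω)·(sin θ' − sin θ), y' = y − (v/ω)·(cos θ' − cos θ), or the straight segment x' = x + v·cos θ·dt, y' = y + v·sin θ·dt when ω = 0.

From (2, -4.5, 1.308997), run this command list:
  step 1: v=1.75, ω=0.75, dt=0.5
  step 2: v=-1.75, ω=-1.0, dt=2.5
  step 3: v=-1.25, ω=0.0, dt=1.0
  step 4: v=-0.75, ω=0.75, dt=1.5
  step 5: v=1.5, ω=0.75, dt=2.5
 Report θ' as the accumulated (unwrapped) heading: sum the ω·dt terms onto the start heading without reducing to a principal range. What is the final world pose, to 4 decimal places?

step 1: θ'=1.6840 (R=2.3333) → pose (2.0646, -3.6325, 1.6840)
step 2: θ'=-0.8160 (R=1.7500) → pose (-0.9490, -5.0292, -0.8160)
step 3: θ'=-0.8160 (straight) → pose (-1.8054, -4.1187, -0.8160)
step 4: θ'=0.3090 (R=-1.0000) → pose (-2.8379, -3.8512, 0.3090)
step 5: θ'=2.1840 (R=2.0000) → pose (-1.8105, -0.7949, 2.1840)

(-1.8105, -0.7949, 2.1840)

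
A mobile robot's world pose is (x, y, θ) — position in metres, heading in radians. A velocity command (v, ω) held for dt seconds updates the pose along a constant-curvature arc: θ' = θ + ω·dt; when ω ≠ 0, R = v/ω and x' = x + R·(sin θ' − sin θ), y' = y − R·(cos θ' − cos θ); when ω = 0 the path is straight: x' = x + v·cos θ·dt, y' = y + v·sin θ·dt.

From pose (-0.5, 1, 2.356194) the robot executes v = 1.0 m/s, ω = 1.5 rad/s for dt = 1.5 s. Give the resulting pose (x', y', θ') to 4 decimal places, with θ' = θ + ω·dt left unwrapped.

(-1.6343, 0.5993, 4.6062)

θ' = 2.3562 + 1.5·1.5 = 4.6062
R = v/ω = 1.0/1.5 = 0.6667
x' = -0.5 + 0.6667·(sin 4.6062 − sin 2.3562) = -1.6343
y' = 1 − 0.6667·(cos 4.6062 − cos 2.3562) = 0.5993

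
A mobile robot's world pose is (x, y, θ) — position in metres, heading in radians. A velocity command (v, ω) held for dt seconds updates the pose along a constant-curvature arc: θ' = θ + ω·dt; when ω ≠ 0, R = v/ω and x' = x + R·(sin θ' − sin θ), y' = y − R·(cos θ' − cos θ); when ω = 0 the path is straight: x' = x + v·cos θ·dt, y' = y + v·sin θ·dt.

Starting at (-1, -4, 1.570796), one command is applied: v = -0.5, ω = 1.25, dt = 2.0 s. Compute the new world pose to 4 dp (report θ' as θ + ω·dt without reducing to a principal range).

θ' = 1.5708 + 1.25·2.0 = 4.0708
R = v/ω = -0.5/1.25 = -0.4000
x' = -1 + -0.4000·(sin 4.0708 − sin 1.5708) = -0.2795
y' = -4 − -0.4000·(cos 4.0708 − cos 1.5708) = -4.2394

(-0.2795, -4.2394, 4.0708)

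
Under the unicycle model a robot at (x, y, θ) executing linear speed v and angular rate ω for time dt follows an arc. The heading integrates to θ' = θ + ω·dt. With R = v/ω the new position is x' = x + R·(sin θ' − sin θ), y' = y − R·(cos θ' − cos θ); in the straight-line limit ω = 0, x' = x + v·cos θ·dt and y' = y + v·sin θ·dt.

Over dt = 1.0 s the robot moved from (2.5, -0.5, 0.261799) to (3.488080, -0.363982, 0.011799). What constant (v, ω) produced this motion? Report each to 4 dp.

v = 1.0000, ω = -0.2500

Δθ = 0.011799 − 0.261799 = -0.250000
ω = Δθ/dt = -0.250000/1.0 = -0.2500
R = Δx/(sin θ' − sin θ) = -4.0000
v = R·ω = -4.0000·-0.2500 = 1.0000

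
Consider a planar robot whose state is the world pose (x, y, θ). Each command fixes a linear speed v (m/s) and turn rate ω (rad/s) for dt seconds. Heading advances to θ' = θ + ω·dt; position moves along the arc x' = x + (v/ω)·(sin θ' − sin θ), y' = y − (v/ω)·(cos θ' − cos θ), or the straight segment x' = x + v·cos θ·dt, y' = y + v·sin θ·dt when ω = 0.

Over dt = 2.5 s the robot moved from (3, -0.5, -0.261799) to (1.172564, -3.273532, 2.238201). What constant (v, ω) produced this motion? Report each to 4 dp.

Δθ = 2.238201 − -0.261799 = 2.500000
ω = Δθ/dt = 2.500000/2.5 = 1.0000
R = −Δy/(cos θ' − cos θ) = -1.7500
v = R·ω = -1.7500·1.0000 = -1.7500

v = -1.7500, ω = 1.0000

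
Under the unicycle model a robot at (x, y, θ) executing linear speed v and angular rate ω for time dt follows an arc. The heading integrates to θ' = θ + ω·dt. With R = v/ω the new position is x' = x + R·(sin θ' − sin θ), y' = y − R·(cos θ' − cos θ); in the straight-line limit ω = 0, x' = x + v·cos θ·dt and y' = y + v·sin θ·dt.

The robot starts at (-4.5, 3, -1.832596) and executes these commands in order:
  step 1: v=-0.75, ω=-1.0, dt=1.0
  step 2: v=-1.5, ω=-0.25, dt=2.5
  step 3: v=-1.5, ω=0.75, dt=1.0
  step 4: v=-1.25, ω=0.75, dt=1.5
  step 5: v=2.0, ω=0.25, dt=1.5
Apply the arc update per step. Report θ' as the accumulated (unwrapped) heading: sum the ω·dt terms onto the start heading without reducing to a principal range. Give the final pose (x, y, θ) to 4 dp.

step 1: θ'=-2.8326 (R=0.7500) → pose (-4.0036, 3.5204, -2.8326)
step 2: θ'=-3.4576 (R=6.0000) → pose (-0.3144, 3.5074, -3.4576)
step 3: θ'=-2.7076 (R=-2.0000) → pose (1.1481, 3.5938, -2.7076)
step 4: θ'=-1.5826 (R=-1.6667) → pose (2.1139, 5.0863, -1.5826)
step 5: θ'=-1.2076 (R=8.0000) → pose (2.6352, 2.1498, -1.2076)

(2.6352, 2.1498, -1.2076)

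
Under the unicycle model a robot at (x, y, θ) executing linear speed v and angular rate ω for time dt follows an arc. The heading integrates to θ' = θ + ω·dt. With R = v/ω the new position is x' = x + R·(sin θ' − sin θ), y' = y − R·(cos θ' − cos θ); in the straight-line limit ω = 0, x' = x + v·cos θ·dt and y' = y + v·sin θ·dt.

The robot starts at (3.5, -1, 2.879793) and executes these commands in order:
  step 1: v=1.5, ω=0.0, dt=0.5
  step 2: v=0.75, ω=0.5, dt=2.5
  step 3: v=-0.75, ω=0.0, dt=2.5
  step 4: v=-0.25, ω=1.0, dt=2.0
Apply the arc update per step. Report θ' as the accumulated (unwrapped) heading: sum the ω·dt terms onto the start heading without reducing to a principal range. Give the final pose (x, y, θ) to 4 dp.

step 1: θ'=2.8798 (straight) → pose (2.7756, -0.8059, 2.8798)
step 2: θ'=4.1298 (R=1.5000) → pose (1.1348, -1.4295, 4.1298)
step 3: θ'=4.1298 (straight) → pose (2.1664, 0.1362, 4.1298)
step 4: θ'=6.1298 (R=-0.2500) → pose (1.9958, 0.5208, 6.1298)

(1.9958, 0.5208, 6.1298)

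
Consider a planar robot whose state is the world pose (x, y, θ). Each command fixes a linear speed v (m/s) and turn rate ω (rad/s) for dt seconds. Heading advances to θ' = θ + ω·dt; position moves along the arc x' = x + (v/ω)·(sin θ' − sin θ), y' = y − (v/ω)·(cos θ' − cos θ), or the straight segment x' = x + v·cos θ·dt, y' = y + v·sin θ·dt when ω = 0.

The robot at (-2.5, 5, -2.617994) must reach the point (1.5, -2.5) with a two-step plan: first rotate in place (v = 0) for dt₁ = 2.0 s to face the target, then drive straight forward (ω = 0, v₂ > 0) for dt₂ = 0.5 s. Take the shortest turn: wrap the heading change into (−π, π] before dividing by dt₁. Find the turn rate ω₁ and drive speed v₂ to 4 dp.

ω₁ = 0.7686, v₂ = 17.0000

heading to target = atan2(-2.5−5, 1.5−-2.5) = -1.0808
Δθ = wrap(-1.0808 − -2.6180) = 1.5372; ω₁ = Δθ/dt₁ = 0.7686
distance = √((1.5−-2.5)² + (-2.5−5)²) = 8.5000; v₂ = distance/dt₂ = 17.0000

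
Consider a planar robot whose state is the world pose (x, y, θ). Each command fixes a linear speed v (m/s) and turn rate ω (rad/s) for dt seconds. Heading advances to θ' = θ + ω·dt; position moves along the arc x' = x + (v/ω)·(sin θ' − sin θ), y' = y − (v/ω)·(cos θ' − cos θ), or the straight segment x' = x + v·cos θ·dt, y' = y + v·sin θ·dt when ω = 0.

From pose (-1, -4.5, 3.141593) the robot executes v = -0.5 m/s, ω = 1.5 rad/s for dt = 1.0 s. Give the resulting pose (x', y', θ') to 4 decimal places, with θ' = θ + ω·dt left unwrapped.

θ' = 3.1416 + 1.5·1.0 = 4.6416
R = v/ω = -0.5/1.5 = -0.3333
x' = -1 + -0.3333·(sin 4.6416 − sin 3.1416) = -0.6675
y' = -4.5 − -0.3333·(cos 4.6416 − cos 3.1416) = -4.1902

(-0.6675, -4.1902, 4.6416)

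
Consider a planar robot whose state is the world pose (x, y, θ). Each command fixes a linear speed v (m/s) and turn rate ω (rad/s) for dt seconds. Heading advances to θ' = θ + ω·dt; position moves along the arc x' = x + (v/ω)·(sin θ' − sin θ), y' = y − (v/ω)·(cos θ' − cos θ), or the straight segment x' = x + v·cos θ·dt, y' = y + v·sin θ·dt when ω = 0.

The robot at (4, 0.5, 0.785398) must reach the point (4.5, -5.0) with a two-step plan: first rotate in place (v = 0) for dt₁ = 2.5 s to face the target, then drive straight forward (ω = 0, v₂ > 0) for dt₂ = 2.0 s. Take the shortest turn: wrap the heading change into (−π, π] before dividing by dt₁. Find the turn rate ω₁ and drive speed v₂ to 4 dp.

ω₁ = -0.9062, v₂ = 2.7613

heading to target = atan2(-5−0.5, 4.5−4) = -1.4801
Δθ = wrap(-1.4801 − 0.7854) = -2.2655; ω₁ = Δθ/dt₁ = -0.9062
distance = √((4.5−4)² + (-5−0.5)²) = 5.5227; v₂ = distance/dt₂ = 2.7613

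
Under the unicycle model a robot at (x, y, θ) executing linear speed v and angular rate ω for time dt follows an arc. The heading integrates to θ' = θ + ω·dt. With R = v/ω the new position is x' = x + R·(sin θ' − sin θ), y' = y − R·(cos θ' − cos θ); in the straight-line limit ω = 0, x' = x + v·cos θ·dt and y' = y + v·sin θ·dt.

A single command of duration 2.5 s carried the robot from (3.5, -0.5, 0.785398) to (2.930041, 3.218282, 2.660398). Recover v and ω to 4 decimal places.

v = 1.7500, ω = 0.7500

Δθ = 2.660398 − 0.785398 = 1.875000
ω = Δθ/dt = 1.875000/2.5 = 0.7500
R = −Δy/(cos θ' − cos θ) = 2.3333
v = R·ω = 2.3333·0.7500 = 1.7500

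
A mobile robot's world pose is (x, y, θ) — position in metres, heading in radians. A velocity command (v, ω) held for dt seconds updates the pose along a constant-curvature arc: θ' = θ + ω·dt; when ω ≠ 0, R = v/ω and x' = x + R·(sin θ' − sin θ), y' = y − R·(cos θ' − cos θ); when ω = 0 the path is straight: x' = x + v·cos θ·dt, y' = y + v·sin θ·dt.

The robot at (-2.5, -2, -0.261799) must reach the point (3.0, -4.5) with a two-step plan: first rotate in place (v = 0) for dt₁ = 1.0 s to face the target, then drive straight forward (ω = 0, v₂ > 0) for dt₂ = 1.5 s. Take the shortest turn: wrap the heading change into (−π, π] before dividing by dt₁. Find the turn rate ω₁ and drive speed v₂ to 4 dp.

ω₁ = -0.1648, v₂ = 4.0277

heading to target = atan2(-4.5−-2, 3−-2.5) = -0.4266
Δθ = wrap(-0.4266 − -0.2618) = -0.1648; ω₁ = Δθ/dt₁ = -0.1648
distance = √((3−-2.5)² + (-4.5−-2)²) = 6.0415; v₂ = distance/dt₂ = 4.0277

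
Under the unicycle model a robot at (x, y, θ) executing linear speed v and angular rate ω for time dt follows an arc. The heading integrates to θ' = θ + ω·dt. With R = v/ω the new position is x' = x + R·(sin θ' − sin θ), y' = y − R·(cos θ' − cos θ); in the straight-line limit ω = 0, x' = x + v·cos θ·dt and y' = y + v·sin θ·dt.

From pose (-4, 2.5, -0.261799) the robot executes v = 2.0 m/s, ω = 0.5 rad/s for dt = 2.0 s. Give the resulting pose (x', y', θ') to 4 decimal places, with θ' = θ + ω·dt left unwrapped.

θ' = -0.2618 + 0.5·2.0 = 0.7382
R = v/ω = 2.0/0.5 = 4.0000
x' = -4 + 4.0000·(sin 0.7382 − sin -0.2618) = -0.2729
y' = 2.5 − 4.0000·(cos 0.7382 − cos -0.2618) = 3.4050

(-0.2729, 3.4050, 0.7382)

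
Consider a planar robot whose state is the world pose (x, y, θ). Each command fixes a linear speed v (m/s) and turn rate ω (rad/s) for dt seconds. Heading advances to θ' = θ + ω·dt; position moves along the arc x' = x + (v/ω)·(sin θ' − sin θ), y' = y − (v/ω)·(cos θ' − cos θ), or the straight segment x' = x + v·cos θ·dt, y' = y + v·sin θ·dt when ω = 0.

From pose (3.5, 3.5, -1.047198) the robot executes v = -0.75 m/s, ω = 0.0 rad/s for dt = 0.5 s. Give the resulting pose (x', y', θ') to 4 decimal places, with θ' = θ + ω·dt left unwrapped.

(3.3125, 3.8248, -1.0472)

θ' = -1.0472 + 0.0·0.5 = -1.0472
ω = 0 → straight: x' = 3.5 + -0.75·cos(-1.0472)·0.5 = 3.3125
y' = 3.5 + -0.75·sin(-1.0472)·0.5 = 3.8248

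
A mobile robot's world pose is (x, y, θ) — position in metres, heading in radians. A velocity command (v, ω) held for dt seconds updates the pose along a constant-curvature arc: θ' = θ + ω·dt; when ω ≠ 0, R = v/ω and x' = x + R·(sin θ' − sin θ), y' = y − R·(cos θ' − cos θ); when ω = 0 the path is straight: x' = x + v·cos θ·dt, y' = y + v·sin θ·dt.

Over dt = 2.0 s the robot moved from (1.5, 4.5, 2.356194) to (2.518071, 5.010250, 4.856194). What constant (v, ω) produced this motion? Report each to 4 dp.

Δθ = 4.856194 − 2.356194 = 2.500000
ω = Δθ/dt = 2.500000/2.0 = 1.2500
R = Δx/(sin θ' − sin θ) = -0.6000
v = R·ω = -0.6000·1.2500 = -0.7500

v = -0.7500, ω = 1.2500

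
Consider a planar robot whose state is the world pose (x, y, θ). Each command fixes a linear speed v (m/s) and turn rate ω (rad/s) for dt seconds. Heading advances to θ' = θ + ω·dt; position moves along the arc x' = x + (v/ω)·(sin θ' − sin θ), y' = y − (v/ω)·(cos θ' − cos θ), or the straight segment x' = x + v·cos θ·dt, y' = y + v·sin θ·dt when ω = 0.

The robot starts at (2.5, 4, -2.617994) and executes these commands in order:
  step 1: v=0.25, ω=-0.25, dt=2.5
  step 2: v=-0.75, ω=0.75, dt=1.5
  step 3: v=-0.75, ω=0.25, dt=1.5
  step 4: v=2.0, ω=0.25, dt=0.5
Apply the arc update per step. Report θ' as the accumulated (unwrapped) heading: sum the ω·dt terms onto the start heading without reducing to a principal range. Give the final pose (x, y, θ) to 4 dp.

(3.1383, 4.3992, -1.6180)

step 1: θ'=-3.2430 (R=-1.0000) → pose (1.8988, 3.8712, -3.2430)
step 2: θ'=-2.1180 (R=-1.0000) → pose (2.8540, 4.3457, -2.1180)
step 3: θ'=-1.7430 (R=-3.0000) → pose (3.2477, 5.3926, -1.7430)
step 4: θ'=-1.6180 (R=8.0000) → pose (3.1383, 4.3992, -1.6180)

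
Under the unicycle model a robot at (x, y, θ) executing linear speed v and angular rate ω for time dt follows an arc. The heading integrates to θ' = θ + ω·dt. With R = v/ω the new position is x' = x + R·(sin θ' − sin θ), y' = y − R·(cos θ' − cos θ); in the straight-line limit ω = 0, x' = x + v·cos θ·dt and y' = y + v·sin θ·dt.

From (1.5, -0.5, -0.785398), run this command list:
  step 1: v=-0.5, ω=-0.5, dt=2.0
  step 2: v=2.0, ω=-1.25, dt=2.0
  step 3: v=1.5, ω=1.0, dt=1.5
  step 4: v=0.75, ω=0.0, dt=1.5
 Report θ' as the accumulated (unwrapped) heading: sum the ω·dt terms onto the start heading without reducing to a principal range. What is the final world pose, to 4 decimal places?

step 1: θ'=-1.7854 (R=1.0000) → pose (1.2300, 0.4201, -1.7854)
step 2: θ'=-4.2854 (R=-1.6000) → pose (-1.7896, 0.0982, -4.2854)
step 3: θ'=-2.7854 (R=1.5000) → pose (-3.6780, 0.8828, -2.7854)
step 4: θ'=-2.7854 (straight) → pose (-4.7324, 0.4905, -2.7854)

(-4.7324, 0.4905, -2.7854)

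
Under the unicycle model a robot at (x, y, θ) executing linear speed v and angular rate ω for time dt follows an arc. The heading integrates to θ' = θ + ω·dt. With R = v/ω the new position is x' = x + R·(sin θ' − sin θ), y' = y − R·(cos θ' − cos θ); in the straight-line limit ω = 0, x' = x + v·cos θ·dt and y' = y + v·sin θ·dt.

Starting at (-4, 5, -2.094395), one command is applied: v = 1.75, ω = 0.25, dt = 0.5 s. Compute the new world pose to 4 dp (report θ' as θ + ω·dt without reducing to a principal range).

(-4.3891, 4.2169, -1.9694)

θ' = -2.0944 + 0.25·0.5 = -1.9694
R = v/ω = 1.75/0.25 = 7.0000
x' = -4 + 7.0000·(sin -1.9694 − sin -2.0944) = -4.3891
y' = 5 − 7.0000·(cos -1.9694 − cos -2.0944) = 4.2169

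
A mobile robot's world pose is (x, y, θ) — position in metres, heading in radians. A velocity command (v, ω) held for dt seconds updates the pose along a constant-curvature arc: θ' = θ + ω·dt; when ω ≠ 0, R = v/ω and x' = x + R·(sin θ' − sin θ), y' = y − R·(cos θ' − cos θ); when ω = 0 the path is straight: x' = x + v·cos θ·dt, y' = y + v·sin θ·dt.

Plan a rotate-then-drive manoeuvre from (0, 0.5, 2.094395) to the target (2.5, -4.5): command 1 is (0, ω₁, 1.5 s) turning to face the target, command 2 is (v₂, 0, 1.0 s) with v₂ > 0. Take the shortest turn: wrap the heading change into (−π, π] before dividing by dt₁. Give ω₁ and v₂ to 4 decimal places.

heading to target = atan2(-4.5−0.5, 2.5−0) = -1.1071
Δθ = wrap(-1.1071 − 2.0944) = 3.0816; ω₁ = Δθ/dt₁ = 2.0544
distance = √((2.5−0)² + (-4.5−0.5)²) = 5.5902; v₂ = distance/dt₂ = 5.5902

ω₁ = 2.0544, v₂ = 5.5902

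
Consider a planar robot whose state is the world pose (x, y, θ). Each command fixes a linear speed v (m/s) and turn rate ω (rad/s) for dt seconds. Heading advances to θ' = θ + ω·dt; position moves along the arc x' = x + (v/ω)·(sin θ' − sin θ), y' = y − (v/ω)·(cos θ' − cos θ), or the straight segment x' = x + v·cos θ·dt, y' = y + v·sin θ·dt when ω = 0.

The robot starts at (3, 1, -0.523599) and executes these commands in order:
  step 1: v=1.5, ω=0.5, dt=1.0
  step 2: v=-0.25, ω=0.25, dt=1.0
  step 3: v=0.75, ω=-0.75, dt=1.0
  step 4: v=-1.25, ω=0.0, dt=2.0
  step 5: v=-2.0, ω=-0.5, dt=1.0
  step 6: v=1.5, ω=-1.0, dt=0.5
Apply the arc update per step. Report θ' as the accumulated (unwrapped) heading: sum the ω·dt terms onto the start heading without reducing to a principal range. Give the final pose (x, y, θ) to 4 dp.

step 1: θ'=-0.0236 (R=3.0000) → pose (4.4292, 0.5989, -0.0236)
step 2: θ'=0.2264 (R=-1.0000) → pose (4.1811, 0.5737, 0.2264)
step 3: θ'=-0.5236 (R=-1.0000) → pose (4.9056, 0.4652, -0.5236)
step 4: θ'=-0.5236 (straight) → pose (2.7406, 1.7152, -0.5236)
step 5: θ'=-1.0236 (R=4.0000) → pose (1.3246, 3.0981, -1.0236)
step 6: θ'=-1.5236 (R=-1.5000) → pose (1.5420, 2.3885, -1.5236)

(1.5420, 2.3885, -1.5236)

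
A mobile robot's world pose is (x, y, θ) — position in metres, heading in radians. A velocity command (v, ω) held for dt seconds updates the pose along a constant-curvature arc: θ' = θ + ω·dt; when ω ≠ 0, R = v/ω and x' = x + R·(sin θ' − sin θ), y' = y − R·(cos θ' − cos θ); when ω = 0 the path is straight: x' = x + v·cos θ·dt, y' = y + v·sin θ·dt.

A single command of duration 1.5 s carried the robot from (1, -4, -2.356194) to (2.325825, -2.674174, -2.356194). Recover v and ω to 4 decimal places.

Δθ = -2.356194 − -2.356194 = 0.000000
ω = Δθ/dt = 0.000000/1.5 = 0.0000
ω = 0 → v = (Δx·cos θ + Δy·sin θ)/dt = -1.2500

v = -1.2500, ω = 0.0000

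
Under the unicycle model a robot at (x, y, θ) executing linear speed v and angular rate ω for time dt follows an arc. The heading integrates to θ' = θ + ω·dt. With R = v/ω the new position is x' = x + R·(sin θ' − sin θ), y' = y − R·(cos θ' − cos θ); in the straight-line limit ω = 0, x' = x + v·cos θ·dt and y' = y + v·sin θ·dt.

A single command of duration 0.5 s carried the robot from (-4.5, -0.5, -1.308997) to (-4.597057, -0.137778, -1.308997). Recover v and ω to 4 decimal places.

v = -0.7500, ω = 0.0000

Δθ = -1.308997 − -1.308997 = 0.000000
ω = Δθ/dt = 0.000000/0.5 = 0.0000
ω = 0 → v = (Δx·cos θ + Δy·sin θ)/dt = -0.7500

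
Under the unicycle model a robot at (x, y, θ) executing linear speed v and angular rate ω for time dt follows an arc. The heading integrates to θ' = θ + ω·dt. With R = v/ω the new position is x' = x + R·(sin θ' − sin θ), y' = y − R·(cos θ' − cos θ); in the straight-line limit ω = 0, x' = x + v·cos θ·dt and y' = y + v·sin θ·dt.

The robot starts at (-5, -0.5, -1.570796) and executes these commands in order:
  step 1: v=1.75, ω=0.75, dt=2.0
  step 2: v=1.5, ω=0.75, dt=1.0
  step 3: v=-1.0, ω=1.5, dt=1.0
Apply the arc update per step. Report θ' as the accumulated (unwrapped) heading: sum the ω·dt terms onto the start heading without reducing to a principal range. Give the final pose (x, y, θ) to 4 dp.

(-1.5622, -3.2884, 2.1792)

step 1: θ'=-0.0708 (R=2.3333) → pose (-2.8317, -2.8275, -0.0708)
step 2: θ'=0.6792 (R=2.0000) → pose (-1.4339, -2.3886, 0.6792)
step 3: θ'=2.1792 (R=-0.6667) → pose (-1.5622, -3.2884, 2.1792)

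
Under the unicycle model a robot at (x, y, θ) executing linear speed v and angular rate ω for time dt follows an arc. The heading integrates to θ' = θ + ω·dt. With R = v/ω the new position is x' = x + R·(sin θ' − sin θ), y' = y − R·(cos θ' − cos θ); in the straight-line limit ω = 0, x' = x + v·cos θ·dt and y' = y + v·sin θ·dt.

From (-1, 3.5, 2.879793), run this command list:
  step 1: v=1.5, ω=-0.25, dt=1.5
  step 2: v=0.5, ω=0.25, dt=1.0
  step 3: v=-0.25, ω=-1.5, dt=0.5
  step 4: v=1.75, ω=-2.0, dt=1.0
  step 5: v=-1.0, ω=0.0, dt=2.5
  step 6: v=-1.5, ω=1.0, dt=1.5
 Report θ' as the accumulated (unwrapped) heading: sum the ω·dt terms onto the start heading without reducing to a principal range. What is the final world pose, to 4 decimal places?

step 1: θ'=2.5048 (R=-6.0000) → pose (-3.0148, 4.4715, 2.5048)
step 2: θ'=2.7548 (R=2.0000) → pose (-3.4496, 4.7158, 2.7548)
step 3: θ'=2.0048 (R=0.1667) → pose (-3.3613, 4.6315, 2.0048)
step 4: θ'=0.0048 (R=-0.8750) → pose (-2.5716, 5.8744, 0.0048)
step 5: θ'=0.0048 (straight) → pose (-5.0716, 5.8624, 0.0048)
step 6: θ'=1.5048 (R=-1.5000) → pose (-6.5611, 4.4614, 1.5048)

(-6.5611, 4.4614, 1.5048)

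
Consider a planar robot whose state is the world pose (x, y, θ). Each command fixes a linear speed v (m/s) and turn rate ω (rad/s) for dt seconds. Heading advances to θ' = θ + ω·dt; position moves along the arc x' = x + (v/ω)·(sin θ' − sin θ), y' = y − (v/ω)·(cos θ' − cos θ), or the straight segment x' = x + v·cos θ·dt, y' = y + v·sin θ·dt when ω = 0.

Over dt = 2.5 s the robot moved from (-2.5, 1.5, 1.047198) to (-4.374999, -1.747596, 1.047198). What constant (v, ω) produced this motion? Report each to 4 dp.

v = -1.5000, ω = 0.0000

Δθ = 1.047198 − 1.047198 = 0.000000
ω = Δθ/dt = 0.000000/2.5 = 0.0000
ω = 0 → v = (Δx·cos θ + Δy·sin θ)/dt = -1.5000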